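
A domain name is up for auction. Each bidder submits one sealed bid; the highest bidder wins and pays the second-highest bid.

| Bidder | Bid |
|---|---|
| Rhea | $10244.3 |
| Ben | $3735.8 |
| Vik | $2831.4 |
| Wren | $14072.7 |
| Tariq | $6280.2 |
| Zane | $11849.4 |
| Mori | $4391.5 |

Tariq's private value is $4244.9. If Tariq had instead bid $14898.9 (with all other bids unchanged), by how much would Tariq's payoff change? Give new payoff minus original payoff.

−$9827.8

The highest bid among the other bidders is $14072.7; Tariq's bid doesn't change that.
Original bid $6280.2: Tariq is not highest (top rival bid is $14072.7); payoff $0.
Alternative bid $14898.9: Tariq is highest, pays the top rival bid $14072.7; payoff $4244.9 − $14072.7 = −$9827.8.
Change in payoff = −$9827.8 − ($0) = −$9827.8.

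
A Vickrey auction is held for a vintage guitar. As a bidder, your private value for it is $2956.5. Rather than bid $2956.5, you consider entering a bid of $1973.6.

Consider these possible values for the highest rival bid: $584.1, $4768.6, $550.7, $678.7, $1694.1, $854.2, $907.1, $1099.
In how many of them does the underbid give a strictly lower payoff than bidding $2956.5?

The deviation hurts exactly when the highest competing bid lies strictly between $1973.6 and $2956.5 — underbidding then forfeits a profitable win.
$584.1: below both → same outcome either way.
$4768.6: above both → same outcome either way.
$550.7: below both → same outcome either way.
$678.7: below both → same outcome either way.
$1694.1: below both → same outcome either way.
$854.2: below both → same outcome either way.
$907.1: below both → same outcome either way.
$1099: below both → same outcome either way.
Count: 0.

0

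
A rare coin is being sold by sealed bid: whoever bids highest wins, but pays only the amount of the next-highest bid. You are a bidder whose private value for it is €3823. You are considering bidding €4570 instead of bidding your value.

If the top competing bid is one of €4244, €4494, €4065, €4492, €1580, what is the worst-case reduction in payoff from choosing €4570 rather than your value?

€4244: truthful gives €0, deviation gives −€421 → loss €421.
€4494: truthful gives €0, deviation gives −€671 → loss €671.
€4065: truthful gives €0, deviation gives −€242 → loss €242.
€4492: truthful gives €0, deviation gives −€669 → loss €669.
€1580: same outcome either way → loss €0.
Maximum loss: €671.

€671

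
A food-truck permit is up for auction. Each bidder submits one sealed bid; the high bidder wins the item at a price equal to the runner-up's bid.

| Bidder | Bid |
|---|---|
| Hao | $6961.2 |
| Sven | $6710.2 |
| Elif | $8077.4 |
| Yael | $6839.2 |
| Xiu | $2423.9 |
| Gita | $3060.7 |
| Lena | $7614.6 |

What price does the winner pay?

Highest bid: Elif at $8077.4, so Elif wins.
Second-highest bid: Lena at $7614.6 — that is the price the winner pays.

$7614.6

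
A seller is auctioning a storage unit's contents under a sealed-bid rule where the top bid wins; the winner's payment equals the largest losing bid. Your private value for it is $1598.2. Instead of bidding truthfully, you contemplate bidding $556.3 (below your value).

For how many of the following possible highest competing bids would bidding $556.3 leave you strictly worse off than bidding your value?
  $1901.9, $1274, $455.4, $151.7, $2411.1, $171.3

The deviation hurts exactly when the highest competing bid lies strictly between $556.3 and $1598.2 — underbidding then forfeits a profitable win.
$1901.9: above both → same outcome either way.
$1274: inside the interval → strictly worse (loss $324.2).
$455.4: below both → same outcome either way.
$151.7: below both → same outcome either way.
$2411.1: above both → same outcome either way.
$171.3: below both → same outcome either way.
Count: 1.

1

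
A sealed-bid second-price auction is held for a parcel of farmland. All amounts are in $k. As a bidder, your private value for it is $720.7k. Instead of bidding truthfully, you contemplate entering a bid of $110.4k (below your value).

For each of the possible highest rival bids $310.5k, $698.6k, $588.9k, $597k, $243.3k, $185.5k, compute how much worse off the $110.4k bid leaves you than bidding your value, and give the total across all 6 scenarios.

The deviation costs you only when the competing bid falls strictly between $110.4k and $720.7k; elsewhere both bids give the same outcome.
$310.5k: truthful payoff $410.2k, deviation payoff $0k → loss $410.2k.
$698.6k: truthful payoff $22.1k, deviation payoff $0k → loss $22.1k.
$588.9k: truthful payoff $131.8k, deviation payoff $0k → loss $131.8k.
$597k: truthful payoff $123.7k, deviation payoff $0k → loss $123.7k.
$243.3k: truthful payoff $477.4k, deviation payoff $0k → loss $477.4k.
$185.5k: truthful payoff $535.2k, deviation payoff $0k → loss $535.2k.
Total loss = $410.2k + $22.1k + $131.8k + $123.7k + $477.4k + $535.2k = $1700.4k.

$1700.4k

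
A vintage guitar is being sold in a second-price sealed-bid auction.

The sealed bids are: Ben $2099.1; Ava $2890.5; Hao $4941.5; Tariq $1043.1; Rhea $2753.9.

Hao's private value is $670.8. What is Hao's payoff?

Highest bid: Hao at $4941.5, so Hao wins.
Second-highest bid: Ava at $2890.5 — that is the price the winner pays.
Hao's payoff = value − price = $670.8 − $2890.5 = −$2219.7.

−$2219.7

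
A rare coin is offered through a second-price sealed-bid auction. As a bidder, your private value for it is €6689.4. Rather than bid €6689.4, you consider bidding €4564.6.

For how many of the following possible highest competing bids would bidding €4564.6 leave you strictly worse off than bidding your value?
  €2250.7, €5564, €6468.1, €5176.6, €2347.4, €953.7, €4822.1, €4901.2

The deviation hurts exactly when the highest competing bid lies strictly between €4564.6 and €6689.4 — underbidding then forfeits a profitable win.
€2250.7: below both → same outcome either way.
€5564: inside the interval → strictly worse (loss €1125.4).
€6468.1: inside the interval → strictly worse (loss €221.3).
€5176.6: inside the interval → strictly worse (loss €1512.8).
€2347.4: below both → same outcome either way.
€953.7: below both → same outcome either way.
€4822.1: inside the interval → strictly worse (loss €1867.3).
€4901.2: inside the interval → strictly worse (loss €1788.2).
Count: 5.

5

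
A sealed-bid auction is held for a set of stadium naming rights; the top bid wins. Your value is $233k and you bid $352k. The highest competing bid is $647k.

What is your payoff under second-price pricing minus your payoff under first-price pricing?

Your bid $352k is below $647k, so you lose under either rule.
Payoff is $0k in both cases; difference = $0k.

$0k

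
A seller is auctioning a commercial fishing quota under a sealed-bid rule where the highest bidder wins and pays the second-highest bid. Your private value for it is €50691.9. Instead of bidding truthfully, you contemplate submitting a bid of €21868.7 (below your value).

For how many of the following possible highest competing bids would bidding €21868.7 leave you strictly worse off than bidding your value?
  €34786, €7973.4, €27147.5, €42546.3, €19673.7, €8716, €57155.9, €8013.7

The deviation hurts exactly when the highest competing bid lies strictly between €21868.7 and €50691.9 — underbidding then forfeits a profitable win.
€34786: inside the interval → strictly worse (loss €15905.9).
€7973.4: below both → same outcome either way.
€27147.5: inside the interval → strictly worse (loss €23544.4).
€42546.3: inside the interval → strictly worse (loss €8145.6).
€19673.7: below both → same outcome either way.
€8716: below both → same outcome either way.
€57155.9: above both → same outcome either way.
€8013.7: below both → same outcome either way.
Count: 3.

3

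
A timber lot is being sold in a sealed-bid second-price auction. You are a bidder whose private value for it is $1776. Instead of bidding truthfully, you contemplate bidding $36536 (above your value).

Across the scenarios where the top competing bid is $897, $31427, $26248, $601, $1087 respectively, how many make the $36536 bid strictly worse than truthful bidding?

2

The deviation hurts exactly when the highest competing bid lies strictly between $1776 and $36536 — overbidding then wins at a price above your value.
$897: below both → same outcome either way.
$31427: inside the interval → strictly worse (loss $29651).
$26248: inside the interval → strictly worse (loss $24472).
$601: below both → same outcome either way.
$1087: below both → same outcome either way.
Count: 2.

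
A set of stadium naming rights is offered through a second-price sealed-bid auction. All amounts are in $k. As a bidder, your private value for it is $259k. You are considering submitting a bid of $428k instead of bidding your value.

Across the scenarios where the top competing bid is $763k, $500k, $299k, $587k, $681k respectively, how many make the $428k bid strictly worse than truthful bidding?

The deviation hurts exactly when the highest competing bid lies strictly between $259k and $428k — overbidding then wins at a price above your value.
$763k: above both → same outcome either way.
$500k: above both → same outcome either way.
$299k: inside the interval → strictly worse (loss $40k).
$587k: above both → same outcome either way.
$681k: above both → same outcome either way.
Count: 1.

1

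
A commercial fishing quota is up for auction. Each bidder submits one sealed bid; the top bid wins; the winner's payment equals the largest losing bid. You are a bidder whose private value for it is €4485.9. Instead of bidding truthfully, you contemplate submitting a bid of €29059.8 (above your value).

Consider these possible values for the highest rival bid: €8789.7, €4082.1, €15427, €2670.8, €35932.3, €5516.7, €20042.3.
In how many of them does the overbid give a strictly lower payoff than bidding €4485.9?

The deviation hurts exactly when the highest competing bid lies strictly between €4485.9 and €29059.8 — overbidding then wins at a price above your value.
€8789.7: inside the interval → strictly worse (loss €4303.8).
€4082.1: below both → same outcome either way.
€15427: inside the interval → strictly worse (loss €10941.1).
€2670.8: below both → same outcome either way.
€35932.3: above both → same outcome either way.
€5516.7: inside the interval → strictly worse (loss €1030.8).
€20042.3: inside the interval → strictly worse (loss €15556.4).
Count: 4.

4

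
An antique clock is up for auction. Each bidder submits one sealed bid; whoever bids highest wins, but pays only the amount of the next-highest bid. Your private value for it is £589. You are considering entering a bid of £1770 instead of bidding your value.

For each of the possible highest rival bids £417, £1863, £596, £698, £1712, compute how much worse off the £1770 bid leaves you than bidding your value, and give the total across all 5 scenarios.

£1239

The deviation costs you only when the competing bid falls strictly between £589 and £1770; elsewhere both bids give the same outcome.
£417: outcomes coincide → loss £0.
£1863: outcomes coincide → loss £0.
£596: truthful payoff £0, deviation payoff −£7 → loss £7.
£698: truthful payoff £0, deviation payoff −£109 → loss £109.
£1712: truthful payoff £0, deviation payoff −£1123 → loss £1123.
Total loss = £7 + £109 + £1123 = £1239.
Because the price is fixed by the runner-up's bid, deviating from your value can only change a good outcome into a bad one — never the reverse.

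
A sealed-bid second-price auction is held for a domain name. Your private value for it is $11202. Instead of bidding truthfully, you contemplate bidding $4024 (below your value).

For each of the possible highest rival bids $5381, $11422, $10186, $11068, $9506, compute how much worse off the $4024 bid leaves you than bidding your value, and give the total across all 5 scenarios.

$8667

The deviation costs you only when the competing bid falls strictly between $4024 and $11202; elsewhere both bids give the same outcome.
$5381: truthful payoff $5821, deviation payoff $0 → loss $5821.
$11422: outcomes coincide → loss $0.
$10186: truthful payoff $1016, deviation payoff $0 → loss $1016.
$11068: truthful payoff $134, deviation payoff $0 → loss $134.
$9506: truthful payoff $1696, deviation payoff $0 → loss $1696.
Total loss = $5821 + $1016 + $134 + $1696 = $8667.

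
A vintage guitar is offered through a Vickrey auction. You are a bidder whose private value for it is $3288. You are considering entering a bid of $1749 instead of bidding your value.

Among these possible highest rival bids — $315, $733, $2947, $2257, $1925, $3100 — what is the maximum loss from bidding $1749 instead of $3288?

$315: same outcome either way → loss $0.
$733: same outcome either way → loss $0.
$2947: truthful gives $341, deviation gives $0 → loss $341.
$2257: truthful gives $1031, deviation gives $0 → loss $1031.
$1925: truthful gives $1363, deviation gives $0 → loss $1363.
$3100: truthful gives $188, deviation gives $0 → loss $188.
Maximum loss: $1363.

$1363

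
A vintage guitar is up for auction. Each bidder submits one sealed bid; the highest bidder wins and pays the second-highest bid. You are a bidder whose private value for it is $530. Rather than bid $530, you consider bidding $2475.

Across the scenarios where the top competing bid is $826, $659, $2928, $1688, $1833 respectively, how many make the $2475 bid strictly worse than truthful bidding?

4

The deviation hurts exactly when the highest competing bid lies strictly between $530 and $2475 — overbidding then wins at a price above your value.
$826: inside the interval → strictly worse (loss $296).
$659: inside the interval → strictly worse (loss $129).
$2928: above both → same outcome either way.
$1688: inside the interval → strictly worse (loss $1158).
$1833: inside the interval → strictly worse (loss $1303).
Count: 4.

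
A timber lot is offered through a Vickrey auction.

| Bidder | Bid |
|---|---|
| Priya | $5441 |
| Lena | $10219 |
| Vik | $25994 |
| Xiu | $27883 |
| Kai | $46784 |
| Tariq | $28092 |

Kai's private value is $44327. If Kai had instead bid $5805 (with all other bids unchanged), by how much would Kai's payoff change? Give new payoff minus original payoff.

The highest bid among the other bidders is $28092; Kai's bid doesn't change that.
Original bid $46784: Kai is highest, pays the top rival bid $28092; payoff $44327 − $28092 = $16235.
Alternative bid $5805: Kai is not highest (top rival bid is $28092); payoff $0.
Change in payoff = $0 − ($16235) = −$16235.

−$16235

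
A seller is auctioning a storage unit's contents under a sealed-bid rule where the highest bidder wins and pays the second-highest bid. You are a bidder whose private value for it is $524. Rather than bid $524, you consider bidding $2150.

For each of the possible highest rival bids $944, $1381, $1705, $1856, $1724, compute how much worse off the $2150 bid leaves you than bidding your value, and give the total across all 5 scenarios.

The deviation costs you only when the competing bid falls strictly between $524 and $2150; elsewhere both bids give the same outcome.
$944: truthful payoff $0, deviation payoff −$420 → loss $420.
$1381: truthful payoff $0, deviation payoff −$857 → loss $857.
$1705: truthful payoff $0, deviation payoff −$1181 → loss $1181.
$1856: truthful payoff $0, deviation payoff −$1332 → loss $1332.
$1724: truthful payoff $0, deviation payoff −$1200 → loss $1200.
Total loss = $420 + $857 + $1181 + $1332 + $1200 = $4990.

$4990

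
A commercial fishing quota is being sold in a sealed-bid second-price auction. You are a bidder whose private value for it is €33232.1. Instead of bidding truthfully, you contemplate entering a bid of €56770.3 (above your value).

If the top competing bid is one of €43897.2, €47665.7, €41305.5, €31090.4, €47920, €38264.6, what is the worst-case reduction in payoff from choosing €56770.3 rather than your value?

€14687.9

€43897.2: truthful gives €0, deviation gives −€10665.1 → loss €10665.1.
€47665.7: truthful gives €0, deviation gives −€14433.6 → loss €14433.6.
€41305.5: truthful gives €0, deviation gives −€8073.4 → loss €8073.4.
€31090.4: same outcome either way → loss €0.
€47920: truthful gives €0, deviation gives −€14687.9 → loss €14687.9.
€38264.6: truthful gives €0, deviation gives −€5032.5 → loss €5032.5.
Maximum loss: €14687.9.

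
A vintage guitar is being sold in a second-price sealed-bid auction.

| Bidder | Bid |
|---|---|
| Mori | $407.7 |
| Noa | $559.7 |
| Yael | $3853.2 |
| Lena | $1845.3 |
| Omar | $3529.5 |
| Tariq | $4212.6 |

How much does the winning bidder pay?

Highest bid: Tariq at $4212.6, so Tariq wins.
Second-highest bid: Yael at $3853.2 — that is the price the winner pays.

$3853.2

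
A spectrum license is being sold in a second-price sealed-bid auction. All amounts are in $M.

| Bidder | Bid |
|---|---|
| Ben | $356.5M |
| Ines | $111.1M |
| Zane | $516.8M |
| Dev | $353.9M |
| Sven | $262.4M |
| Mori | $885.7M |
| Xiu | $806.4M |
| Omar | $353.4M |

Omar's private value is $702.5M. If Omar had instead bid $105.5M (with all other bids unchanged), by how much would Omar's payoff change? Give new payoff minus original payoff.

$0M

The highest bid among the other bidders is $885.7M; Omar's bid doesn't change that.
Original bid $353.4M: Omar is not highest (top rival bid is $885.7M); payoff $0M.
Alternative bid $105.5M: Omar is not highest (top rival bid is $885.7M); payoff $0M.
Change in payoff = $0M − ($0M) = $0M.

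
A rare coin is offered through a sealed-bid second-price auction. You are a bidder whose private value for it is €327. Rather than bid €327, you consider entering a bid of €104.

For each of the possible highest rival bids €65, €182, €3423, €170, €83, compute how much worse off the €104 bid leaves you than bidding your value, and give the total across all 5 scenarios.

The deviation costs you only when the competing bid falls strictly between €104 and €327; elsewhere both bids give the same outcome.
€65: outcomes coincide → loss €0.
€182: truthful payoff €145, deviation payoff €0 → loss €145.
€3423: outcomes coincide → loss €0.
€170: truthful payoff €157, deviation payoff €0 → loss €157.
€83: outcomes coincide → loss €0.
Total loss = €145 + €157 = €302.
Truthful bidding weakly dominates here: raising your bid can only win items priced above your value, and lowering it can only forfeit items priced below.

€302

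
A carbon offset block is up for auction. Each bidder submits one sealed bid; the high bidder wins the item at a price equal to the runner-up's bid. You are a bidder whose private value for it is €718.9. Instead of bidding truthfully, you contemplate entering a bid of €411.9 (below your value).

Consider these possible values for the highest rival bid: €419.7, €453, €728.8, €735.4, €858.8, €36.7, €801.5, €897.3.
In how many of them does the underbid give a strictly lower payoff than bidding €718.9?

2

The deviation hurts exactly when the highest competing bid lies strictly between €411.9 and €718.9 — underbidding then forfeits a profitable win.
€419.7: inside the interval → strictly worse (loss €299.2).
€453: inside the interval → strictly worse (loss €265.9).
€728.8: above both → same outcome either way.
€735.4: above both → same outcome either way.
€858.8: above both → same outcome either way.
€36.7: below both → same outcome either way.
€801.5: above both → same outcome either way.
€897.3: above both → same outcome either way.
Count: 2.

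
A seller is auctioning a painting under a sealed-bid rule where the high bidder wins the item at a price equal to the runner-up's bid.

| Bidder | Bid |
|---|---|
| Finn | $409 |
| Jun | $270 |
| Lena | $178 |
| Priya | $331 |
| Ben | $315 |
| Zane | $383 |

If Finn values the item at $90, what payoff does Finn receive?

−$293

Highest bid: Finn at $409, so Finn wins.
Second-highest bid: Zane at $383 — that is the price the winner pays.
Finn's payoff = value − price = $90 − $383 = −$293.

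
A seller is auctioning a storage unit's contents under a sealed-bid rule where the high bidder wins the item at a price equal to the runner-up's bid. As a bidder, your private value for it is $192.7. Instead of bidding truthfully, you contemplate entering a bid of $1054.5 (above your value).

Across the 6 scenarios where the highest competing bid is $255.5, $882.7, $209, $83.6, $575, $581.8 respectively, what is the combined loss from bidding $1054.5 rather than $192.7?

The deviation costs you only when the competing bid falls strictly between $192.7 and $1054.5; elsewhere both bids give the same outcome.
$255.5: truthful payoff $0, deviation payoff −$62.8 → loss $62.8.
$882.7: truthful payoff $0, deviation payoff −$690 → loss $690.
$209: truthful payoff $0, deviation payoff −$16.3 → loss $16.3.
$83.6: outcomes coincide → loss $0.
$575: truthful payoff $0, deviation payoff −$382.3 → loss $382.3.
$581.8: truthful payoff $0, deviation payoff −$389.1 → loss $389.1.
Total loss = $62.8 + $690 + $16.3 + $382.3 + $389.1 = $1540.5.

$1540.5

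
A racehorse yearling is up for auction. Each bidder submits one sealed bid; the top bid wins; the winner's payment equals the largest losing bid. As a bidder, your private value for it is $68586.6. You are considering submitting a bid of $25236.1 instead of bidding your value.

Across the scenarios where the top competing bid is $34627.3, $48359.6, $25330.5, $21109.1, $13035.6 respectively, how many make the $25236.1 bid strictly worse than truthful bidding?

3

The deviation hurts exactly when the highest competing bid lies strictly between $25236.1 and $68586.6 — underbidding then forfeits a profitable win.
$34627.3: inside the interval → strictly worse (loss $33959.3).
$48359.6: inside the interval → strictly worse (loss $20227).
$25330.5: inside the interval → strictly worse (loss $43256.1).
$21109.1: below both → same outcome either way.
$13035.6: below both → same outcome either way.
Count: 3.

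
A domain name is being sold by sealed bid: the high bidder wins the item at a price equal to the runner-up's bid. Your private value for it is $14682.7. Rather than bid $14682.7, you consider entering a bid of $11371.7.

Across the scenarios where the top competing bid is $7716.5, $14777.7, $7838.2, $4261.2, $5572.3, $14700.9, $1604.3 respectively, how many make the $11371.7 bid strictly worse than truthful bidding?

The deviation hurts exactly when the highest competing bid lies strictly between $11371.7 and $14682.7 — underbidding then forfeits a profitable win.
$7716.5: below both → same outcome either way.
$14777.7: above both → same outcome either way.
$7838.2: below both → same outcome either way.
$4261.2: below both → same outcome either way.
$5572.3: below both → same outcome either way.
$14700.9: above both → same outcome either way.
$1604.3: below both → same outcome either way.
Count: 0.

0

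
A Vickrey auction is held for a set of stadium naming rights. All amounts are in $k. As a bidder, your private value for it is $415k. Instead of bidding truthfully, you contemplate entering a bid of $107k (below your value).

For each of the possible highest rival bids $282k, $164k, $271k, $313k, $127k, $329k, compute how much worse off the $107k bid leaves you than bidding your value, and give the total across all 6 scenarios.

The deviation costs you only when the competing bid falls strictly between $107k and $415k; elsewhere both bids give the same outcome.
$282k: truthful payoff $133k, deviation payoff $0k → loss $133k.
$164k: truthful payoff $251k, deviation payoff $0k → loss $251k.
$271k: truthful payoff $144k, deviation payoff $0k → loss $144k.
$313k: truthful payoff $102k, deviation payoff $0k → loss $102k.
$127k: truthful payoff $288k, deviation payoff $0k → loss $288k.
$329k: truthful payoff $86k, deviation payoff $0k → loss $86k.
Total loss = $133k + $251k + $144k + $102k + $288k + $86k = $1004k.
Truthful bidding weakly dominates here: raising your bid can only win items priced above your value, and lowering it can only forfeit items priced below.

$1004k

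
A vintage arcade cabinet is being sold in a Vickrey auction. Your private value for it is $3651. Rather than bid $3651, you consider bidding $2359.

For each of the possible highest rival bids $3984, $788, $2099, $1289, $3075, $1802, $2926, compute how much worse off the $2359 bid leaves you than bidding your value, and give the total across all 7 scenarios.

$1301

The deviation costs you only when the competing bid falls strictly between $2359 and $3651; elsewhere both bids give the same outcome.
$3984: outcomes coincide → loss $0.
$788: outcomes coincide → loss $0.
$2099: outcomes coincide → loss $0.
$1289: outcomes coincide → loss $0.
$3075: truthful payoff $576, deviation payoff $0 → loss $576.
$1802: outcomes coincide → loss $0.
$2926: truthful payoff $725, deviation payoff $0 → loss $725.
Total loss = $576 + $725 = $1301.
Truthful bidding weakly dominates here: raising your bid can only win items priced above your value, and lowering it can only forfeit items priced below.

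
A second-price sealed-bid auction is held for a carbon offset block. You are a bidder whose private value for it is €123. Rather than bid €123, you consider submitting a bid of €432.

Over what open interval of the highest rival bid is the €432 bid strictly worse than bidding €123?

(€123, €432)

If the competing bid is below €123, both bids win at the same price — no difference.
If it is above €432, both bids lose — no difference.
If it lies strictly between €123 and €432, bidding your value loses (payoff 0) while bidding €432 wins at a price above your value (payoff negative).
So the deviation strictly hurts on the open interval (€123, €432).
In a second-price auction your bid sets only whether you win, not what you pay, so bidding your true value is weakly dominant.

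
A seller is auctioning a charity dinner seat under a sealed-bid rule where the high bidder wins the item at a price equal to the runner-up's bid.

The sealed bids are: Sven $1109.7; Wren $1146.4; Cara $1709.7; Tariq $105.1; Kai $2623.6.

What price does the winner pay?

Highest bid: Kai at $2623.6, so Kai wins.
Second-highest bid: Cara at $1709.7 — that is the price the winner pays.

$1709.7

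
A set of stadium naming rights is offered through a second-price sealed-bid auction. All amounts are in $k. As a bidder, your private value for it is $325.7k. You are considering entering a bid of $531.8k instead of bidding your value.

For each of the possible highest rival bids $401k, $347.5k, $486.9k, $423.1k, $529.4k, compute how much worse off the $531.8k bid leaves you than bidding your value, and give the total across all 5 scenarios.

$559.4k

The deviation costs you only when the competing bid falls strictly between $325.7k and $531.8k; elsewhere both bids give the same outcome.
$401k: truthful payoff $0k, deviation payoff −$75.3k → loss $75.3k.
$347.5k: truthful payoff $0k, deviation payoff −$21.8k → loss $21.8k.
$486.9k: truthful payoff $0k, deviation payoff −$161.2k → loss $161.2k.
$423.1k: truthful payoff $0k, deviation payoff −$97.4k → loss $97.4k.
$529.4k: truthful payoff $0k, deviation payoff −$203.7k → loss $203.7k.
Total loss = $75.3k + $21.8k + $161.2k + $97.4k + $203.7k = $559.4k.
In a second-price auction your bid sets only whether you win, not what you pay, so bidding your true value is weakly dominant.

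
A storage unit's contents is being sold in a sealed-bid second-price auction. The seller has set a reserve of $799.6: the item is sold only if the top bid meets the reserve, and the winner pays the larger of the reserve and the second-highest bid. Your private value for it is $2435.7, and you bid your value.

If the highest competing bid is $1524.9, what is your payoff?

$910.8

Your bid $2435.7 is the highest and exceeds the reserve.
Price = max(second-highest bid, reserve) = max($1524.9, $799.6) = $1524.9.
Payoff = $2435.7 − $1524.9 = $910.8.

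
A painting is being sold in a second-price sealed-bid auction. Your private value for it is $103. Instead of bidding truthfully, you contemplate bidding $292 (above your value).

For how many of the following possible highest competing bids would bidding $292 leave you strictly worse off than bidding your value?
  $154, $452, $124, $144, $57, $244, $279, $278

The deviation hurts exactly when the highest competing bid lies strictly between $103 and $292 — overbidding then wins at a price above your value.
$154: inside the interval → strictly worse (loss $51).
$452: above both → same outcome either way.
$124: inside the interval → strictly worse (loss $21).
$144: inside the interval → strictly worse (loss $41).
$57: below both → same outcome either way.
$244: inside the interval → strictly worse (loss $141).
$279: inside the interval → strictly worse (loss $176).
$278: inside the interval → strictly worse (loss $175).
Count: 6.

6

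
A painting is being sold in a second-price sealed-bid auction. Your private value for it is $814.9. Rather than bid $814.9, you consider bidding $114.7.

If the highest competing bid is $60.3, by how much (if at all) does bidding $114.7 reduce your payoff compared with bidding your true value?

$0

Bidding your value $814.9: you win (since $814.9 > $60.3) and pay $60.3. Payoff $754.6.
Bidding $114.7: you win and pay $60.3. Payoff $814.9 − $60.3 = $754.6.
Difference = $754.6 − $754.6 = $0; both bids lead to the same outcome because the competing bid is below both your value and your alternative bid.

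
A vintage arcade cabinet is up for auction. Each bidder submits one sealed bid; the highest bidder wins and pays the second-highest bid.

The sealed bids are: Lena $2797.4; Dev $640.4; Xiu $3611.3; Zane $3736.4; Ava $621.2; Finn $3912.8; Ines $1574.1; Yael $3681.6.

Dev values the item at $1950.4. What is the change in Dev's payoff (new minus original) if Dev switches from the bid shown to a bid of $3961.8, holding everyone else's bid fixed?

The highest bid among the other bidders is $3912.8; Dev's bid doesn't change that.
Original bid $640.4: Dev is not highest (top rival bid is $3912.8); payoff $0.
Alternative bid $3961.8: Dev is highest, pays the top rival bid $3912.8; payoff $1950.4 − $3912.8 = −$1962.4.
Change in payoff = −$1962.4 − ($0) = −$1962.4.

−$1962.4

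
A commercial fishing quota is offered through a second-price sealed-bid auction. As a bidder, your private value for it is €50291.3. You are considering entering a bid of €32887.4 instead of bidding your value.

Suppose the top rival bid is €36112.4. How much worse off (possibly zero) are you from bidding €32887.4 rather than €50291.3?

Bidding your value €50291.3: you win (since €50291.3 > €36112.4) and pay €36112.4. Payoff €14178.9.
Bidding €32887.4: you lose. Payoff €0.
The competing bid €36112.4 lies between your shaded bid and your value, so underbidding forfeits an item you could have won at a profitable price.
Loss from deviating = €14178.9 − (€0) = €14178.9.

€14178.9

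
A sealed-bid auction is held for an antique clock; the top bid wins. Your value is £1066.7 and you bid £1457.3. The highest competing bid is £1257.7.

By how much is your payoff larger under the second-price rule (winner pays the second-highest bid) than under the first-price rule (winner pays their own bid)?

You have the highest bid, so you win under either rule.
Second-price: pay £1257.7 → payoff −£191.
First-price: pay your own bid £1457.3 → payoff −£390.6.
Difference = −£191 − (−£390.6) = £199.6.

£199.6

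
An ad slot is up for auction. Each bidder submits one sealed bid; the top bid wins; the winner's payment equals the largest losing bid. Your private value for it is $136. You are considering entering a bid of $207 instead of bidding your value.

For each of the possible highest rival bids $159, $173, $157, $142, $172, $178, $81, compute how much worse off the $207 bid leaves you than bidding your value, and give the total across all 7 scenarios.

The deviation costs you only when the competing bid falls strictly between $136 and $207; elsewhere both bids give the same outcome.
$159: truthful payoff $0, deviation payoff −$23 → loss $23.
$173: truthful payoff $0, deviation payoff −$37 → loss $37.
$157: truthful payoff $0, deviation payoff −$21 → loss $21.
$142: truthful payoff $0, deviation payoff −$6 → loss $6.
$172: truthful payoff $0, deviation payoff −$36 → loss $36.
$178: truthful payoff $0, deviation payoff −$42 → loss $42.
$81: outcomes coincide → loss $0.
Total loss = $23 + $37 + $21 + $6 + $36 + $42 = $165.
Truthful bidding weakly dominates here: raising your bid can only win items priced above your value, and lowering it can only forfeit items priced below.

$165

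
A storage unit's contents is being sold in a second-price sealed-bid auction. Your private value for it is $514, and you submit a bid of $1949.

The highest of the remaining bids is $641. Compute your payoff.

−$127

Your bid $1949 exceeds the highest competing bid $641, so you win.
In a second-price auction the winner pays the second-highest bid, $641.
Payoff = value − price = $514 − $641 = −$127.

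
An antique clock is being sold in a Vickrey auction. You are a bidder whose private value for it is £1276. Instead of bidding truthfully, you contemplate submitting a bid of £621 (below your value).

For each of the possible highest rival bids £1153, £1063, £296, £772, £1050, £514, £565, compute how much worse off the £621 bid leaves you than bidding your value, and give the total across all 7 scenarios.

£1066

The deviation costs you only when the competing bid falls strictly between £621 and £1276; elsewhere both bids give the same outcome.
£1153: truthful payoff £123, deviation payoff £0 → loss £123.
£1063: truthful payoff £213, deviation payoff £0 → loss £213.
£296: outcomes coincide → loss £0.
£772: truthful payoff £504, deviation payoff £0 → loss £504.
£1050: truthful payoff £226, deviation payoff £0 → loss £226.
£514: outcomes coincide → loss £0.
£565: outcomes coincide → loss £0.
Total loss = £123 + £213 + £504 + £226 = £1066.
In a second-price auction your bid sets only whether you win, not what you pay, so bidding your true value is weakly dominant.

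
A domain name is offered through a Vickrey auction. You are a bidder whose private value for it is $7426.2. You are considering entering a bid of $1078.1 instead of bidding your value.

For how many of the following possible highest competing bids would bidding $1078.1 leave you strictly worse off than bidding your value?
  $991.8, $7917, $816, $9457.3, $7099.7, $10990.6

The deviation hurts exactly when the highest competing bid lies strictly between $1078.1 and $7426.2 — underbidding then forfeits a profitable win.
$991.8: below both → same outcome either way.
$7917: above both → same outcome either way.
$816: below both → same outcome either way.
$9457.3: above both → same outcome either way.
$7099.7: inside the interval → strictly worse (loss $326.5).
$10990.6: above both → same outcome either way.
Count: 1.

1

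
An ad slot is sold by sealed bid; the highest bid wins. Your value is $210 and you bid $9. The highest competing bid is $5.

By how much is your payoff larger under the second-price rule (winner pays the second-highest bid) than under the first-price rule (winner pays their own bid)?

You have the highest bid, so you win under either rule.
Second-price: pay $5 → payoff $205.
First-price: pay your own bid $9 → payoff $201.
Difference = $205 − ($201) = $4.

$4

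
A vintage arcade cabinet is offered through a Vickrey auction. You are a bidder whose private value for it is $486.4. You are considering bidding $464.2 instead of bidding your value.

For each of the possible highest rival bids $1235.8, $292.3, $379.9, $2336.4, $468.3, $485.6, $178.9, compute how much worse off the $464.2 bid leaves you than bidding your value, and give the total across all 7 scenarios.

The deviation costs you only when the competing bid falls strictly between $464.2 and $486.4; elsewhere both bids give the same outcome.
$1235.8: outcomes coincide → loss $0.
$292.3: outcomes coincide → loss $0.
$379.9: outcomes coincide → loss $0.
$2336.4: outcomes coincide → loss $0.
$468.3: truthful payoff $18.1, deviation payoff $0 → loss $18.1.
$485.6: truthful payoff $0.8, deviation payoff $0 → loss $0.8.
$178.9: outcomes coincide → loss $0.
Total loss = $18.1 + $0.8 = $18.9.

$18.9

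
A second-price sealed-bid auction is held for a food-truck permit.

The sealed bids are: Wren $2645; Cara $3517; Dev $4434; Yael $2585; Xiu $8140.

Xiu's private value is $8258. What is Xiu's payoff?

Highest bid: Xiu at $8140, so Xiu wins.
Second-highest bid: Dev at $4434 — that is the price the winner pays.
Xiu's payoff = value − price = $8258 − $4434 = $3824.

$3824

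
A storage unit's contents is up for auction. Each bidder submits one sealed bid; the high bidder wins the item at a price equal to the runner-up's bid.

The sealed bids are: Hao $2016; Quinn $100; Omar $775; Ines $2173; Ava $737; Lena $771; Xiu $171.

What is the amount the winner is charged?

Highest bid: Ines at $2173, so Ines wins.
Second-highest bid: Hao at $2016 — that is the price the winner pays.

$2016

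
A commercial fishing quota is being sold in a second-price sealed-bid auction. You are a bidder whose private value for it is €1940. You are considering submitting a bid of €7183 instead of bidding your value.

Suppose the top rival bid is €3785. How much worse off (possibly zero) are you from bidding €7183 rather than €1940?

Bidding your value €1940: you lose (since €1940 < €3785). Payoff €0.
Bidding €7183: you win and pay €3785. Payoff €1940 − €3785 = −€1845.
The competing bid €3785 lies between your value and your inflated bid, so overbidding wins an item priced above your value.
Loss from deviating = €0 − (−€1845) = €1845.

€1845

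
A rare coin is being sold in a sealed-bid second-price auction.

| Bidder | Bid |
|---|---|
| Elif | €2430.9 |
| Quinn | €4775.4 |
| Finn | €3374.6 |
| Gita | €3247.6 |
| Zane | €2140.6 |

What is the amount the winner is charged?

€3374.6

Highest bid: Quinn at €4775.4, so Quinn wins.
Second-highest bid: Finn at €3374.6 — that is the price the winner pays.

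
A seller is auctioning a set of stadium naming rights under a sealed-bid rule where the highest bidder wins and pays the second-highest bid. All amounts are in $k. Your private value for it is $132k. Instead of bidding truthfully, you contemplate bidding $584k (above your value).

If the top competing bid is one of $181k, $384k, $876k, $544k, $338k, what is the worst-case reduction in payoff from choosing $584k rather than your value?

$181k: truthful gives $0k, deviation gives −$49k → loss $49k.
$384k: truthful gives $0k, deviation gives −$252k → loss $252k.
$876k: same outcome either way → loss $0k.
$544k: truthful gives $0k, deviation gives −$412k → loss $412k.
$338k: truthful gives $0k, deviation gives −$206k → loss $206k.
Maximum loss: $412k.

$412k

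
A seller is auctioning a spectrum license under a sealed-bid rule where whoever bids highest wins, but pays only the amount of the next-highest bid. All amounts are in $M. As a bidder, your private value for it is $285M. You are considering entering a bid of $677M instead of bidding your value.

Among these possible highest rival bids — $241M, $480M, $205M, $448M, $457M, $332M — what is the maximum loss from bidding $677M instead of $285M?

$241M: same outcome either way → loss $0M.
$480M: truthful gives $0M, deviation gives −$195M → loss $195M.
$205M: same outcome either way → loss $0M.
$448M: truthful gives $0M, deviation gives −$163M → loss $163M.
$457M: truthful gives $0M, deviation gives −$172M → loss $172M.
$332M: truthful gives $0M, deviation gives −$47M → loss $47M.
Maximum loss: $195M.

$195M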